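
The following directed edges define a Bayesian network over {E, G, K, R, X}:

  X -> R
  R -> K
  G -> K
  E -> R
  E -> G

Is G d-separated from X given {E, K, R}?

There are 2 undirected paths between G and X; checking each against the conditioning set {E, K, R}:
  1. G → K ← R ← X — K:collider[open]; R:chain[blocks] ⇒ blocked
  2. G ← E → R ← X — E:fork[blocks]; R:collider[open] ⇒ blocked
Every path is blocked, so G and X are d-separated given {E, K, R}.

Yes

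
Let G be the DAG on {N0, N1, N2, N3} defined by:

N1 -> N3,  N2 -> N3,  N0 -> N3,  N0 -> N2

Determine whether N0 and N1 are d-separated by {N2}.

We examine all 2 paths between N0 and N1:
Path 1: N0 → N2 → N3 ← N1
  N2 is a chain here and N2 is conditioned on, so the path is blocked at N2.
Path 2: N0 → N3 ← N1
  N3 is a collider here and neither N3 nor any of its descendants is conditioned on, so the collider stays closed — the path is blocked at N3.
All paths are blocked; N0 ⊥ N1 | {N2} holds.

Yes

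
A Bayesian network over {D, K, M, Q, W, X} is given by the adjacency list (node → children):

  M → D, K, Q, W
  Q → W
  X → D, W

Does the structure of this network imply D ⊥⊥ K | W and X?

3 paths connect D and K; each must be blocked for d-separation to hold:
Path 1: D ← M → K
  M is a fork and M is not conditioned on — no node blocks this path, so it is active.
Path 2: D ← X → W ← Q ← M → K
  X is a fork here and X is conditioned on, so the path is blocked at X.
Path 3: D ← X → W ← M → K
  X is a fork here and X is conditioned on, so the path is blocked at X.
Since the path D ← M → K is active, D and K are not d-separated given {W, X}.

No — D and K are not d-separated given {W, X}.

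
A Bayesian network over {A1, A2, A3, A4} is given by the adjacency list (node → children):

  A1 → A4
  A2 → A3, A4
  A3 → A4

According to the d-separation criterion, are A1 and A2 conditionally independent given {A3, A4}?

No — A1 and A2 are not d-separated given {A3, A4}.

2 paths connect A1 and A2; each must be blocked for d-separation to hold:
Path 1: A1 → A4 ← A3 ← A2
  A3 is a chain here and A3 is conditioned on, so the path is blocked at A3.
Path 2: A1 → A4 ← A2
  A4 is a collider and A4 is conditioned on, which opens it — no node blocks this path, so it is active.
Because an active path exists, A1 and A2 are not d-separated.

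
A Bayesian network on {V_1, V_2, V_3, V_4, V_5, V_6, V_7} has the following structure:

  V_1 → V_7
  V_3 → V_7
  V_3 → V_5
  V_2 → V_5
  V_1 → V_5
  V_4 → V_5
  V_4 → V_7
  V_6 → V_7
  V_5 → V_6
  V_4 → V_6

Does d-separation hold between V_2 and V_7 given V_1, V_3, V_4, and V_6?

Yes

There are 6 undirected paths between V_2 and V_7; checking each against the conditioning set {V_1, V_3, V_4, V_6}:
  1. V_2 → V_5 → V_6 → V_7 — V_5:chain[open]; V_6:chain[blocks] ⇒ blocked
  2. V_2 → V_5 → V_6 ← V_4 → V_7 — V_5:chain[open]; V_6:collider[open]; V_4:fork[blocks] ⇒ blocked
  3. V_2 → V_5 ← V_3 → V_7 — V_5:collider[open]; V_3:fork[blocks] ⇒ blocked
  4. V_2 → V_5 ← V_1 → V_7 — V_5:collider[open]; V_1:fork[blocks] ⇒ blocked
  5. V_2 → V_5 ← V_4 → V_7 — V_5:collider[open]; V_4:fork[blocks] ⇒ blocked
  6. V_2 → V_5 ← V_4 → V_6 → V_7 — V_5:collider[open]; V_4:fork[blocks]; V_6:chain[blocks] ⇒ blocked
Every path is blocked, so V_2 and V_7 are d-separated given {V_1, V_3, V_4, V_6}.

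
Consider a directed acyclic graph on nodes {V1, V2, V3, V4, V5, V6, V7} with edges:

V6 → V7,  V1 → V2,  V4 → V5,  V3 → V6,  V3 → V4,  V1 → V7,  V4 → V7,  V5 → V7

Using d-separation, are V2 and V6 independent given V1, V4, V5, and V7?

Yes

Enumerating the 3 paths from V2 to V6 and testing each for blocking by {V1, V4, V5, V7}:
Path 1: V2 ← V1 → V7 ← V5 ← V4 ← V3 → V6
  V1 is a fork here and V1 is conditioned on, so the path is blocked at V1.
Path 2: V2 ← V1 → V7 ← V4 ← V3 → V6
  V1 is a fork here and V1 is conditioned on, so the path is blocked at V1.
Path 3: V2 ← V1 → V7 ← V6
  V1 is a fork here and V1 is conditioned on, so the path is blocked at V1.
Every path is blocked, so V2 and V6 are d-separated given {V1, V4, V5, V7}.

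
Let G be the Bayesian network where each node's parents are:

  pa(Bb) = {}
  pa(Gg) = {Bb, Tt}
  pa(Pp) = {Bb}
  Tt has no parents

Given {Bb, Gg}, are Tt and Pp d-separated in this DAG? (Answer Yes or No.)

Only one path connects Tt and Pp:
Path 1: Tt → Gg ← Bb → Pp
  Bb is a fork here and Bb is conditioned on, so the path is blocked at Bb.
Since every path is blocked, d-separation holds.

Yes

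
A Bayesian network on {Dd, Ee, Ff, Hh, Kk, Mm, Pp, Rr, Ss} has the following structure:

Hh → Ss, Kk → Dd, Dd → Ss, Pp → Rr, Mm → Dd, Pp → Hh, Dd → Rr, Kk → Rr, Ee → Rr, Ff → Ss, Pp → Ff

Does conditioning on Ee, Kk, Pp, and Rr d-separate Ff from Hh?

We examine all 6 paths between Ff and Hh:
Path 1: Ff → Ss ← Hh
  Ss is a collider here and neither Ss nor any of its descendants is conditioned on, so the collider stays closed — the path is blocked at Ss.
Path 2: Ff → Ss ← Dd → Rr ← Pp → Hh
  Ss is a collider here and neither Ss nor any of its descendants is conditioned on, so the collider stays closed — the path is blocked at Ss.
Path 3: Ff → Ss ← Dd ← Kk → Rr ← Pp → Hh
  Ss is a collider here and neither Ss nor any of its descendants is conditioned on, so the collider stays closed — the path is blocked at Ss.
Path 4: Ff ← Pp → Hh
  Pp is a fork here and Pp is conditioned on, so the path is blocked at Pp.
Path 5: Ff ← Pp → Rr ← Dd → Ss ← Hh
  Pp is a fork here and Pp is conditioned on, so the path is blocked at Pp.
Path 6: Ff ← Pp → Rr ← Kk → Dd → Ss ← Hh
  Pp is a fork here and Pp is conditioned on, so the path is blocked at Pp.
Since every path is blocked, d-separation holds.

Yes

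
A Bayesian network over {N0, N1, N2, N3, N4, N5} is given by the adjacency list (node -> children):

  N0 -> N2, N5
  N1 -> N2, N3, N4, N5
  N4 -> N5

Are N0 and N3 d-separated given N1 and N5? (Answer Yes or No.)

Enumerating the 3 paths from N0 to N3 and testing each for blocking by {N1, N5}:
Path 1: N0 → N5 ← N1 → N3
  N1 is a fork here and N1 is conditioned on, so the path is blocked at N1.
Path 2: N0 → N5 ← N4 ← N1 → N3
  N1 is a fork here and N1 is conditioned on, so the path is blocked at N1.
Path 3: N0 → N2 ← N1 → N3
  N2 is a collider here and neither N2 nor any of its descendants is conditioned on, so the collider stays closed — the path is blocked at N2.
All paths are blocked; N0 ⊥ N3 | {N1, N5} holds.

Yes — N0 and N3 are d-separated given {N1, N5}.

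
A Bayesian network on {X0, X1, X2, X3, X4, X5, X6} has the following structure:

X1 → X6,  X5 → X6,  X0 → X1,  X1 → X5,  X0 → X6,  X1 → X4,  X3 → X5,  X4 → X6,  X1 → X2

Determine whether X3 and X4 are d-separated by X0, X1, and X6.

No — X3 and X4 are not d-separated given {X0, X1, X6}.

Enumerating the 6 paths from X3 to X4 and testing each for blocking by {X0, X1, X6}:
Path 1: X3 → X5 ← X1 → X4
  X1 is a fork here and X1 is conditioned on, so the path is blocked at X1.
Path 2: X3 → X5 ← X1 ← X0 → X6 ← X4
  X1 is a chain here and X1 is conditioned on, so the path is blocked at X1.
Path 3: X3 → X5 ← X1 → X6 ← X4
  X1 is a fork here and X1 is conditioned on, so the path is blocked at X1.
Path 4: X3 → X5 → X6 ← X4
  X5 is a chain and X5 is not conditioned on; X6 is a collider and X6 is conditioned on, which opens it — no node blocks this path, so it is active.
Path 5: X3 → X5 → X6 ← X0 → X1 → X4
  X0 is a fork here and X0 is conditioned on, so the path is blocked at X0.
Path 6: X3 → X5 → X6 ← X1 → X4
  X1 is a fork here and X1 is conditioned on, so the path is blocked at X1.
Because an active path exists, X3 and X4 are not d-separated.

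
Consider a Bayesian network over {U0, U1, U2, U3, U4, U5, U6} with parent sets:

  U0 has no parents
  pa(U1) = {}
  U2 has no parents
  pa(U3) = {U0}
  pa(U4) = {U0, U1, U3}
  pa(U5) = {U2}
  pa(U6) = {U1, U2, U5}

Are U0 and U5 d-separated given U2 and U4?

Yes — U0 and U5 are d-separated given {U2, U4}.

Enumerating the 4 paths from U0 to U5 and testing each for blocking by {U2, U4}:
Path 1: U0 → U4 ← U1 → U6 ← U2 → U5
  U6 is a collider here and neither U6 nor any of its descendants is conditioned on, so the collider stays closed — the path is blocked at U6.
Path 2: U0 → U4 ← U1 → U6 ← U5
  U6 is a collider here and neither U6 nor any of its descendants is conditioned on, so the collider stays closed — the path is blocked at U6.
Path 3: U0 → U3 → U4 ← U1 → U6 ← U2 → U5
  U6 is a collider here and neither U6 nor any of its descendants is conditioned on, so the collider stays closed — the path is blocked at U6.
Path 4: U0 → U3 → U4 ← U1 → U6 ← U5
  U6 is a collider here and neither U6 nor any of its descendants is conditioned on, so the collider stays closed — the path is blocked at U6.
Every path is blocked, so U0 and U5 are d-separated given {U2, U4}.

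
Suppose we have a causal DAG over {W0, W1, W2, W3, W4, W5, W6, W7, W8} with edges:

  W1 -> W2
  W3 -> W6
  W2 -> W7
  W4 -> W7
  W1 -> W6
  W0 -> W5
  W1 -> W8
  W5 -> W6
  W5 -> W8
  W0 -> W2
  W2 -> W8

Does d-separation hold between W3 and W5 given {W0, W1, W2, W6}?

No

Enumerating the 5 paths from W3 to W5 and testing each for blocking by {W0, W1, W2, W6}:
Path 1: W3 → W6 ← W1 → W2 ← W0 → W5
  W1 is a fork here and W1 is conditioned on, so the path is blocked at W1.
Path 2: W3 → W6 ← W1 → W2 → W8 ← W5
  W1 is a fork here and W1 is conditioned on, so the path is blocked at W1.
Path 3: W3 → W6 ← W1 → W8 ← W2 ← W0 → W5
  W1 is a fork here and W1 is conditioned on, so the path is blocked at W1.
Path 4: W3 → W6 ← W1 → W8 ← W5
  W1 is a fork here and W1 is conditioned on, so the path is blocked at W1.
Path 5: W3 → W6 ← W5
  W6 is a collider and W6 is conditioned on, which opens it — no node blocks this path, so it is active.
Since the path W3 → W6 ← W5 is active, W3 and W5 are not d-separated given {W0, W1, W2, W6}.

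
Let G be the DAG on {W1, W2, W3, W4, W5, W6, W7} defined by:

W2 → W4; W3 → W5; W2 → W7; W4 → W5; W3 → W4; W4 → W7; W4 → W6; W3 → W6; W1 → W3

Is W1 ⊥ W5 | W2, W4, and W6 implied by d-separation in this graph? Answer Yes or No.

There are 3 undirected paths between W1 and W5; checking each against the conditioning set {W2, W4, W6}:
Path 1: W1 → W3 → W4 → W5
  W4 is a chain here and W4 is conditioned on, so the path is blocked at W4.
Path 2: W1 → W3 → W5
  W3 is a chain and W3 is not conditioned on — no node blocks this path, so it is active.
Path 3: W1 → W3 → W6 ← W4 → W5
  W4 is a fork here and W4 is conditioned on, so the path is blocked at W4.
Because an active path exists, W1 and W5 are not d-separated.

No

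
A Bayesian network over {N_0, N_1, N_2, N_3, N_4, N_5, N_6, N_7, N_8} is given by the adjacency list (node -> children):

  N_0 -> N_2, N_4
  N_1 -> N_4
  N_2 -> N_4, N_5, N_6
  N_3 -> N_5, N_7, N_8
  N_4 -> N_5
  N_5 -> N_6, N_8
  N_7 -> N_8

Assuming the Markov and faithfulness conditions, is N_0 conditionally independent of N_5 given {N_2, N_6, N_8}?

Enumerating the 6 paths from N_0 to N_5 and testing each for blocking by {N_2, N_6, N_8}:
Path 1: N_0 → N_2 → N_6 ← N_5
  N_2 is a chain here and N_2 is conditioned on, so the path is blocked at N_2.
Path 2: N_0 → N_2 → N_4 → N_5
  N_2 is a chain here and N_2 is conditioned on, so the path is blocked at N_2.
Path 3: N_0 → N_2 → N_5
  N_2 is a chain here and N_2 is conditioned on, so the path is blocked at N_2.
Path 4: N_0 → N_4 ← N_2 → N_6 ← N_5
  N_2 is a fork here and N_2 is conditioned on, so the path is blocked at N_2.
Path 5: N_0 → N_4 ← N_2 → N_5
  N_2 is a fork here and N_2 is conditioned on, so the path is blocked at N_2.
Path 6: N_0 → N_4 → N_5
  N_4 is a chain and N_4 is not conditioned on — no node blocks this path, so it is active.
Because an active path exists, N_0 and N_5 are not d-separated.

No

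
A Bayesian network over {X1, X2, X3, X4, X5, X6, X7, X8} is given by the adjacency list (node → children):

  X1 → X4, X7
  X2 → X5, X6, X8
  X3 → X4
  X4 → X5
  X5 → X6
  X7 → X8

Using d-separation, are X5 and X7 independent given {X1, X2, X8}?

Yes

There are 3 undirected paths between X5 and X7; checking each against the conditioning set {X1, X2, X8}:
  1. X5 ← X4 ← X1 → X7 — X4:chain[open]; X1:fork[blocks] ⇒ blocked
  2. X5 ← X2 → X8 ← X7 — X2:fork[blocks]; X8:collider[open] ⇒ blocked
  3. X5 → X6 ← X2 → X8 ← X7 — X6:collider[blocks]; X2:fork[blocks]; X8:collider[open] ⇒ blocked
All paths are blocked; X5 ⊥ X7 | {X1, X2, X8} holds.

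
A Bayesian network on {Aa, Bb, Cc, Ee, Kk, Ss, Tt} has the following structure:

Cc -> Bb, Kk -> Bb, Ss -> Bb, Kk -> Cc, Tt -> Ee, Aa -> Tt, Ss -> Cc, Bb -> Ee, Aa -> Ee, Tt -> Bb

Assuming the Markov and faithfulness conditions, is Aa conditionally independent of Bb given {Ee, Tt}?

No

There are 4 undirected paths between Aa and Bb; checking each against the conditioning set {Ee, Tt}:
Path 1: Aa → Ee ← Bb
  Ee is a collider and Ee is conditioned on, which opens it — no node blocks this path, so it is active.
Path 2: Aa → Ee ← Tt → Bb
  Tt is a fork here and Tt is conditioned on, so the path is blocked at Tt.
Path 3: Aa → Tt → Bb
  Tt is a chain here and Tt is conditioned on, so the path is blocked at Tt.
Path 4: Aa → Tt → Ee ← Bb
  Tt is a chain here and Tt is conditioned on, so the path is blocked at Tt.
At least one path is unblocked, so d-separation fails.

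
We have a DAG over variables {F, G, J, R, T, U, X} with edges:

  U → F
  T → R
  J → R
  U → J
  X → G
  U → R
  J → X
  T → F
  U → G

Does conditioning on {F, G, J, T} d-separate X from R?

Enumerating the 6 paths from X to R and testing each for blocking by {F, G, J, T}:
Path 1: X → G ← U → R
  G is a collider and G is conditioned on, which opens it; U is a fork and U is not conditioned on — no node blocks this path, so it is active.
Path 2: X → G ← U → F ← T → R
  T is a fork here and T is conditioned on, so the path is blocked at T.
Path 3: X → G ← U → J → R
  J is a chain here and J is conditioned on, so the path is blocked at J.
Path 4: X ← J ← U → R
  J is a chain here and J is conditioned on, so the path is blocked at J.
Path 5: X ← J ← U → F ← T → R
  J is a chain here and J is conditioned on, so the path is blocked at J.
Path 6: X ← J → R
  J is a fork here and J is conditioned on, so the path is blocked at J.
Since the path X → G ← U → R is active, X and R are not d-separated given {F, G, J, T}.

No — X and R are not d-separated given {F, G, J, T}.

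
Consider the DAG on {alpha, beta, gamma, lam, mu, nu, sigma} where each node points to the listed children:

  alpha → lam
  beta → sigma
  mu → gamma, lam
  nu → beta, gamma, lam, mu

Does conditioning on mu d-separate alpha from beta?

There are 3 undirected paths between alpha and beta; checking each against the conditioning set {mu}:
Path 1: alpha → lam ← mu → gamma ← nu → beta
  lam is a collider here and neither lam nor any of its descendants is conditioned on, so the collider stays closed — the path is blocked at lam.
Path 2: alpha → lam ← mu ← nu → beta
  lam is a collider here and neither lam nor any of its descendants is conditioned on, so the collider stays closed — the path is blocked at lam.
Path 3: alpha → lam ← nu → beta
  lam is a collider here and neither lam nor any of its descendants is conditioned on, so the collider stays closed — the path is blocked at lam.
Every path is blocked, so alpha and beta are d-separated given {mu}.

Yes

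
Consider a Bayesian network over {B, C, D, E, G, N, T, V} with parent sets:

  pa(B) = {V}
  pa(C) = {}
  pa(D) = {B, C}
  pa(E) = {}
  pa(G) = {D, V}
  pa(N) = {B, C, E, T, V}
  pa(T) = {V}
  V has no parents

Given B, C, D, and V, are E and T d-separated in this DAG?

Yes

6 paths connect E and T; each must be blocked for d-separation to hold:
Path 1: E → N ← C → D ← B ← V → T
  N is a collider here and neither N nor any of its descendants is conditioned on, so the collider stays closed — the path is blocked at N.
Path 2: E → N ← C → D → G ← V → T
  N is a collider here and neither N nor any of its descendants is conditioned on, so the collider stays closed — the path is blocked at N.
Path 3: E → N ← V → T
  N is a collider here and neither N nor any of its descendants is conditioned on, so the collider stays closed — the path is blocked at N.
Path 4: E → N ← T
  N is a collider here and neither N nor any of its descendants is conditioned on, so the collider stays closed — the path is blocked at N.
Path 5: E → N ← B ← V → T
  N is a collider here and neither N nor any of its descendants is conditioned on, so the collider stays closed — the path is blocked at N.
Path 6: E → N ← B → D → G ← V → T
  N is a collider here and neither N nor any of its descendants is conditioned on, so the collider stays closed — the path is blocked at N.
All paths are blocked; E ⊥ T | {B, C, D, V} holds.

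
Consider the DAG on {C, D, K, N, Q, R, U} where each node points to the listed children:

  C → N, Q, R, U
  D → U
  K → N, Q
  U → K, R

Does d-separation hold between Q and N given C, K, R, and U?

6 paths connect Q and N; each must be blocked for d-separation to hold:
Path 1: Q ← C → U → K → N
  C is a fork here and C is conditioned on, so the path is blocked at C.
Path 2: Q ← C → N
  C is a fork here and C is conditioned on, so the path is blocked at C.
Path 3: Q ← C → R ← U → K → N
  C is a fork here and C is conditioned on, so the path is blocked at C.
Path 4: Q ← K ← U ← C → N
  K is a chain here and K is conditioned on, so the path is blocked at K.
Path 5: Q ← K ← U → R ← C → N
  K is a chain here and K is conditioned on, so the path is blocked at K.
Path 6: Q ← K → N
  K is a fork here and K is conditioned on, so the path is blocked at K.
Since every path is blocked, d-separation holds.

Yes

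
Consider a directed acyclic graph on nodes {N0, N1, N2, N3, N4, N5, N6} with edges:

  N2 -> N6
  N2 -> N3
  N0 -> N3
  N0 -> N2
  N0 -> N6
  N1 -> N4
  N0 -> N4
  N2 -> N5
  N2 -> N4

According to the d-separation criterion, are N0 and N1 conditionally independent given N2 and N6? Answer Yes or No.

Yes

Enumerating the 4 paths from N0 to N1 and testing each for blocking by {N2, N6}:
  1. N0 → N6 ← N2 → N4 ← N1 — N6:collider[open]; N2:fork[blocks]; N4:collider[blocks] ⇒ blocked
  2. N0 → N4 ← N1 — N4:collider[blocks] ⇒ blocked
  3. N0 → N3 ← N2 → N4 ← N1 — N3:collider[blocks]; N2:fork[blocks]; N4:collider[blocks] ⇒ blocked
  4. N0 → N2 → N4 ← N1 — N2:chain[blocks]; N4:collider[blocks] ⇒ blocked
Since every path is blocked, d-separation holds.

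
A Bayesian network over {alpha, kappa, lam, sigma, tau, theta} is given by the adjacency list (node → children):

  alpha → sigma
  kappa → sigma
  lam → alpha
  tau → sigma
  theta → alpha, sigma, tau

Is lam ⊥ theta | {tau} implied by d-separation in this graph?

Yes

We examine all 3 paths between lam and theta:
  1. lam → alpha → sigma ← tau ← theta — alpha:chain[open]; sigma:collider[blocks]; tau:chain[blocks] ⇒ blocked
  2. lam → alpha → sigma ← theta — alpha:chain[open]; sigma:collider[blocks] ⇒ blocked
  3. lam → alpha ← theta — alpha:collider[blocks] ⇒ blocked
Since every path is blocked, d-separation holds.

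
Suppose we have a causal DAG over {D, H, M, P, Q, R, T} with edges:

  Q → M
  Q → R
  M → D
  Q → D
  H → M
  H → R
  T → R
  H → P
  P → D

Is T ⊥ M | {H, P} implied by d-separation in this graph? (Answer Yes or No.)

Yes

We examine all 6 paths between T and M:
Path 1: T → R ← Q → D ← P ← H → M
  R is a collider here and neither R nor any of its descendants is conditioned on, so the collider stays closed — the path is blocked at R.
Path 2: T → R ← Q → D ← M
  R is a collider here and neither R nor any of its descendants is conditioned on, so the collider stays closed — the path is blocked at R.
Path 3: T → R ← Q → M
  R is a collider here and neither R nor any of its descendants is conditioned on, so the collider stays closed — the path is blocked at R.
Path 4: T → R ← H → P → D ← Q → M
  R is a collider here and neither R nor any of its descendants is conditioned on, so the collider stays closed — the path is blocked at R.
Path 5: T → R ← H → P → D ← M
  R is a collider here and neither R nor any of its descendants is conditioned on, so the collider stays closed — the path is blocked at R.
Path 6: T → R ← H → M
  R is a collider here and neither R nor any of its descendants is conditioned on, so the collider stays closed — the path is blocked at R.
Every path is blocked, so T and M are d-separated given {H, P}.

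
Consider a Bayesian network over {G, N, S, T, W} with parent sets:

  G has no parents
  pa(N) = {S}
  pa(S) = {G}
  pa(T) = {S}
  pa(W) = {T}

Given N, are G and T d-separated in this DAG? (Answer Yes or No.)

No

Only one path connects G and T:
  1. G → S → T — S:chain[open] ⇒ active
Because an active path exists, G and T are not d-separated.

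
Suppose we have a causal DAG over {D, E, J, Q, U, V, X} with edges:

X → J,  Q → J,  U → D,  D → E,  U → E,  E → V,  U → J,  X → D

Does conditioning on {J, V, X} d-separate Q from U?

We examine all 3 paths between Q and U:
Path 1: Q → J ← U
  J is a collider and J is conditioned on, which opens it — no node blocks this path, so it is active.
Path 2: Q → J ← X → D ← U
  X is a fork here and X is conditioned on, so the path is blocked at X.
Path 3: Q → J ← X → D → E ← U
  X is a fork here and X is conditioned on, so the path is blocked at X.
Because an active path exists, Q and U are not d-separated.

No — Q and U are not d-separated given {J, V, X}.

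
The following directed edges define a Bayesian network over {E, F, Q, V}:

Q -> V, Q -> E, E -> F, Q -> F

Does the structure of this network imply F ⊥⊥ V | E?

There are 2 undirected paths between F and V; checking each against the conditioning set {E}:
  1. F ← Q → V — Q:fork[open] ⇒ active
  2. F ← E ← Q → V — E:chain[blocks]; Q:fork[open] ⇒ blocked
Since the path F ← Q → V is active, F and V are not d-separated given {E}.

No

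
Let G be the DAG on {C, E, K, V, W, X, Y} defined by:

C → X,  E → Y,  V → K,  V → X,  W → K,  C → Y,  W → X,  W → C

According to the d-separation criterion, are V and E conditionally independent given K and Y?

No

4 paths connect V and E; each must be blocked for d-separation to hold:
  1. V → X ← W → C → Y ← E — X:collider[blocks]; W:fork[open]; C:chain[open]; Y:collider[open] ⇒ blocked
  2. V → X ← C → Y ← E — X:collider[blocks]; C:fork[open]; Y:collider[open] ⇒ blocked
  3. V → K ← W → X ← C → Y ← E — K:collider[open]; W:fork[open]; X:collider[blocks]; C:fork[open]; Y:collider[open] ⇒ blocked
  4. V → K ← W → C → Y ← E — K:collider[open]; W:fork[open]; C:chain[open]; Y:collider[open] ⇒ active
Since the path V → K ← W → C → Y ← E is active, V and E are not d-separated given {K, Y}.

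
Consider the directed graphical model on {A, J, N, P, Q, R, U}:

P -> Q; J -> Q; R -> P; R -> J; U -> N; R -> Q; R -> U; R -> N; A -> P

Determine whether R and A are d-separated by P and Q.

There are 3 undirected paths between R and A; checking each against the conditioning set {P, Q}:
  1. R → P ← A — P:collider[open] ⇒ active
  2. R → J → Q ← P ← A — J:chain[open]; Q:collider[open]; P:chain[blocks] ⇒ blocked
  3. R → Q ← P ← A — Q:collider[open]; P:chain[blocks] ⇒ blocked
Because an active path exists, R and A are not d-separated.

No — R and A are not d-separated given {P, Q}.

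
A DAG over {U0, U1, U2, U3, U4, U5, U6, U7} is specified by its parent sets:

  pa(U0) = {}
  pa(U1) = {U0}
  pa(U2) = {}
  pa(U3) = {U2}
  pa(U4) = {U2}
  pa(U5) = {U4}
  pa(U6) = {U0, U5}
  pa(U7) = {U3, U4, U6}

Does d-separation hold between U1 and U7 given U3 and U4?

There are 3 undirected paths between U1 and U7; checking each against the conditioning set {U3, U4}:
Path 1: U1 ← U0 → U6 ← U5 ← U4 → U7
  U6 is a collider here and neither U6 nor any of its descendants is conditioned on, so the collider stays closed — the path is blocked at U6.
Path 2: U1 ← U0 → U6 ← U5 ← U4 ← U2 → U3 → U7
  U6 is a collider here and neither U6 nor any of its descendants is conditioned on, so the collider stays closed — the path is blocked at U6.
Path 3: U1 ← U0 → U6 → U7
  U0 is a fork and U0 is not conditioned on; U6 is a chain and U6 is not conditioned on — no node blocks this path, so it is active.
Because an active path exists, U1 and U7 are not d-separated.

No — U1 and U7 are not d-separated given {U3, U4}.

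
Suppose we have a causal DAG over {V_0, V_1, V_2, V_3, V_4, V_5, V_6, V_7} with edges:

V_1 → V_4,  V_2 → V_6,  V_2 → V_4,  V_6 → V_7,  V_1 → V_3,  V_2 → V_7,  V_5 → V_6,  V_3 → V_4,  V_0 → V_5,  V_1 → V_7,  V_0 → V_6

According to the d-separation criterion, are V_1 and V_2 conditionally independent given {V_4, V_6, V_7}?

Enumerating the 4 paths from V_1 to V_2 and testing each for blocking by {V_4, V_6, V_7}:
  1. V_1 → V_7 ← V_2 — V_7:collider[open] ⇒ active
  2. V_1 → V_7 ← V_6 ← V_2 — V_7:collider[open]; V_6:chain[blocks] ⇒ blocked
  3. V_1 → V_4 ← V_2 — V_4:collider[open] ⇒ active
  4. V_1 → V_3 → V_4 ← V_2 — V_3:chain[open]; V_4:collider[open] ⇒ active
Because an active path exists, V_1 and V_2 are not d-separated.

No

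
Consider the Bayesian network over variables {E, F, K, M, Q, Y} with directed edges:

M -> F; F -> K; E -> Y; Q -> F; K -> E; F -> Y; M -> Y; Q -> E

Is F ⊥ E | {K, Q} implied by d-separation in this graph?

Yes

There are 4 undirected paths between F and E; checking each against the conditioning set {K, Q}:
Path 1: F → Y ← E
  Y is a collider here and neither Y nor any of its descendants is conditioned on, so the collider stays closed — the path is blocked at Y.
Path 2: F → K → E
  K is a chain here and K is conditioned on, so the path is blocked at K.
Path 3: F ← Q → E
  Q is a fork here and Q is conditioned on, so the path is blocked at Q.
Path 4: F ← M → Y ← E
  Y is a collider here and neither Y nor any of its descendants is conditioned on, so the collider stays closed — the path is blocked at Y.
Since every path is blocked, d-separation holds.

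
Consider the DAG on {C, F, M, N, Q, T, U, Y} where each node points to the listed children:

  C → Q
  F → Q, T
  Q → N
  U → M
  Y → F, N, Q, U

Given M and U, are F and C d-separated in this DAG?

We examine all 3 paths between F and C:
Path 1: F → Q ← C
  Q is a collider here and neither Q nor any of its descendants is conditioned on, so the collider stays closed — the path is blocked at Q.
Path 2: F ← Y → Q ← C
  Q is a collider here and neither Q nor any of its descendants is conditioned on, so the collider stays closed — the path is blocked at Q.
Path 3: F ← Y → N ← Q ← C
  N is a collider here and neither N nor any of its descendants is conditioned on, so the collider stays closed — the path is blocked at N.
All paths are blocked; F ⊥ C | {M, U} holds.

Yes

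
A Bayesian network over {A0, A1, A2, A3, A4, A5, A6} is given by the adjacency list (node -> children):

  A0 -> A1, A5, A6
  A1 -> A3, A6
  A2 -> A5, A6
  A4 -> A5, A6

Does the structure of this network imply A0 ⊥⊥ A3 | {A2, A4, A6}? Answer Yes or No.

No — A0 and A3 are not d-separated given {A2, A4, A6}.

4 paths connect A0 and A3; each must be blocked for d-separation to hold:
Path 1: A0 → A6 ← A1 → A3
  A6 is a collider and A6 is conditioned on, which opens it; A1 is a fork and A1 is not conditioned on — no node blocks this path, so it is active.
Path 2: A0 → A5 ← A4 → A6 ← A1 → A3
  A5 is a collider here and neither A5 nor any of its descendants is conditioned on, so the collider stays closed — the path is blocked at A5.
Path 3: A0 → A5 ← A2 → A6 ← A1 → A3
  A5 is a collider here and neither A5 nor any of its descendants is conditioned on, so the collider stays closed — the path is blocked at A5.
Path 4: A0 → A1 → A3
  A1 is a chain and A1 is not conditioned on — no node blocks this path, so it is active.
Because an active path exists, A0 and A3 are not d-separated.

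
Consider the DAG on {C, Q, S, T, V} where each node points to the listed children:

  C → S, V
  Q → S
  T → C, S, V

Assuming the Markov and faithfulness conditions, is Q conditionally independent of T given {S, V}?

There are 3 undirected paths between Q and T; checking each against the conditioning set {S, V}:
Path 1: Q → S ← T
  S is a collider and S is conditioned on, which opens it — no node blocks this path, so it is active.
Path 2: Q → S ← C ← T
  S is a collider and S is conditioned on, which opens it; C is a chain and C is not conditioned on — no node blocks this path, so it is active.
Path 3: Q → S ← C → V ← T
  S is a collider and S is conditioned on, which opens it; C is a fork and C is not conditioned on; V is a collider and V is conditioned on, which opens it — no node blocks this path, so it is active.
Since the path Q → S ← T is active, Q and T are not d-separated given {S, V}.

No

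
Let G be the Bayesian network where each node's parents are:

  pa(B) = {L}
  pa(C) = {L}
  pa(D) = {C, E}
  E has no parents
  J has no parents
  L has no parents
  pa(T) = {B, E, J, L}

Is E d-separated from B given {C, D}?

Yes — E and B are d-separated given {C, D}.

Enumerating the 4 paths from E to B and testing each for blocking by {C, D}:
  1. E → D ← C ← L → B — D:collider[open]; C:chain[blocks]; L:fork[open] ⇒ blocked
  2. E → D ← C ← L → T ← B — D:collider[open]; C:chain[blocks]; L:fork[open]; T:collider[blocks] ⇒ blocked
  3. E → T ← B — T:collider[blocks] ⇒ blocked
  4. E → T ← L → B — T:collider[blocks]; L:fork[open] ⇒ blocked
Since every path is blocked, d-separation holds.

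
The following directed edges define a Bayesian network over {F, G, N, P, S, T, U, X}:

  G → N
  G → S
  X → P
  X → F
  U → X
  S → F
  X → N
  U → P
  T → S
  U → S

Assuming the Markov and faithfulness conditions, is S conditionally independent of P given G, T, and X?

No

There are 6 undirected paths between S and P; checking each against the conditioning set {G, T, X}:
Path 1: S ← U → X → P
  X is a chain here and X is conditioned on, so the path is blocked at X.
Path 2: S ← U → P
  U is a fork and U is not conditioned on — no node blocks this path, so it is active.
Path 3: S → F ← X ← U → P
  F is a collider here and neither F nor any of its descendants is conditioned on, so the collider stays closed — the path is blocked at F.
Path 4: S → F ← X → P
  F is a collider here and neither F nor any of its descendants is conditioned on, so the collider stays closed — the path is blocked at F.
Path 5: S ← G → N ← X ← U → P
  G is a fork here and G is conditioned on, so the path is blocked at G.
Path 6: S ← G → N ← X → P
  G is a fork here and G is conditioned on, so the path is blocked at G.
At least one path is unblocked, so d-separation fails.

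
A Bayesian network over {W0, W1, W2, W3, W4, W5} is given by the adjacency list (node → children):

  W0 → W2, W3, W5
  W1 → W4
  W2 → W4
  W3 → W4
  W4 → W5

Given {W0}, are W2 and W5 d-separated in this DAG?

No

Enumerating the 4 paths from W2 to W5 and testing each for blocking by {W0}:
Path 1: W2 ← W0 → W5
  W0 is a fork here and W0 is conditioned on, so the path is blocked at W0.
Path 2: W2 ← W0 → W3 → W4 → W5
  W0 is a fork here and W0 is conditioned on, so the path is blocked at W0.
Path 3: W2 → W4 → W5
  W4 is a chain and W4 is not conditioned on — no node blocks this path, so it is active.
Path 4: W2 → W4 ← W3 ← W0 → W5
  W4 is a collider here and neither W4 nor any of its descendants is conditioned on, so the collider stays closed — the path is blocked at W4.
At least one path is unblocked, so d-separation fails.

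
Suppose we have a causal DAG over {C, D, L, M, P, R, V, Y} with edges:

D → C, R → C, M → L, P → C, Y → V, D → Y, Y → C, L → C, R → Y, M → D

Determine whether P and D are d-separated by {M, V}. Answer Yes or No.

Yes

There are 4 undirected paths between P and D; checking each against the conditioning set {M, V}:
  1. P → C ← D — C:collider[blocks] ⇒ blocked
  2. P → C ← L ← M → D — C:collider[blocks]; L:chain[open]; M:fork[blocks] ⇒ blocked
  3. P → C ← R → Y ← D — C:collider[blocks]; R:fork[open]; Y:collider[open] ⇒ blocked
  4. P → C ← Y ← D — C:collider[blocks]; Y:chain[open] ⇒ blocked
Since every path is blocked, d-separation holds.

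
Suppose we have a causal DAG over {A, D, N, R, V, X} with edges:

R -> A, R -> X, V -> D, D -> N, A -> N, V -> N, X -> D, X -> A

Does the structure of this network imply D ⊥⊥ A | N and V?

We examine all 4 paths between D and A:
Path 1: D ← V → N ← A
  V is a fork here and V is conditioned on, so the path is blocked at V.
Path 2: D ← X ← R → A
  X is a chain and X is not conditioned on; R is a fork and R is not conditioned on — no node blocks this path, so it is active.
Path 3: D ← X → A
  X is a fork and X is not conditioned on — no node blocks this path, so it is active.
Path 4: D → N ← A
  N is a collider and N is conditioned on, which opens it — no node blocks this path, so it is active.
Because an active path exists, D and A are not d-separated.

No — D and A are not d-separated given {N, V}.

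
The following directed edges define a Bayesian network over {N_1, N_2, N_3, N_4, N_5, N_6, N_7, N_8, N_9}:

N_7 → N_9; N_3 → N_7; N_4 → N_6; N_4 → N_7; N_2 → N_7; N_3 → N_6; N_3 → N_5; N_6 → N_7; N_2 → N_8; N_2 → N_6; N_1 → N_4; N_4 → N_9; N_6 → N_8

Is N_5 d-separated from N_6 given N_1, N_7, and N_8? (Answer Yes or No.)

6 paths connect N_5 and N_6; each must be blocked for d-separation to hold:
Path 1: N_5 ← N_3 → N_6
  N_3 is a fork and N_3 is not conditioned on — no node blocks this path, so it is active.
Path 2: N_5 ← N_3 → N_7 ← N_2 → N_6
  N_3 is a fork and N_3 is not conditioned on; N_7 is a collider and N_7 is conditioned on, which opens it; N_2 is a fork and N_2 is not conditioned on — no node blocks this path, so it is active.
Path 3: N_5 ← N_3 → N_7 ← N_2 → N_8 ← N_6
  N_3 is a fork and N_3 is not conditioned on; N_7 is a collider and N_7 is conditioned on, which opens it; N_2 is a fork and N_2 is not conditioned on; N_8 is a collider and N_8 is conditioned on, which opens it — no node blocks this path, so it is active.
Path 4: N_5 ← N_3 → N_7 → N_9 ← N_4 → N_6
  N_7 is a chain here and N_7 is conditioned on, so the path is blocked at N_7.
Path 5: N_5 ← N_3 → N_7 ← N_4 → N_6
  N_3 is a fork and N_3 is not conditioned on; N_7 is a collider and N_7 is conditioned on, which opens it; N_4 is a fork and N_4 is not conditioned on — no node blocks this path, so it is active.
Path 6: N_5 ← N_3 → N_7 ← N_6
  N_3 is a fork and N_3 is not conditioned on; N_7 is a collider and N_7 is conditioned on, which opens it — no node blocks this path, so it is active.
Because an active path exists, N_5 and N_6 are not d-separated.

No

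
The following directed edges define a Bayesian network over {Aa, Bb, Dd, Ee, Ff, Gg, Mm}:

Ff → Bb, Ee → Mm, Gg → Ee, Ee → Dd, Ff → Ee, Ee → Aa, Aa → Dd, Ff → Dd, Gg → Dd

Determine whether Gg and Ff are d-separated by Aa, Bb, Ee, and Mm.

There are 6 undirected paths between Gg and Ff; checking each against the conditioning set {Aa, Bb, Ee, Mm}:
Path 1: Gg → Dd ← Ff
  Dd is a collider here and neither Dd nor any of its descendants is conditioned on, so the collider stays closed — the path is blocked at Dd.
Path 2: Gg → Dd ← Ee ← Ff
  Dd is a collider here and neither Dd nor any of its descendants is conditioned on, so the collider stays closed — the path is blocked at Dd.
Path 3: Gg → Dd ← Aa ← Ee ← Ff
  Dd is a collider here and neither Dd nor any of its descendants is conditioned on, so the collider stays closed — the path is blocked at Dd.
Path 4: Gg → Ee → Dd ← Ff
  Ee is a chain here and Ee is conditioned on, so the path is blocked at Ee.
Path 5: Gg → Ee ← Ff
  Ee is a collider and Ee is conditioned on, which opens it — no node blocks this path, so it is active.
Path 6: Gg → Ee → Aa → Dd ← Ff
  Ee is a chain here and Ee is conditioned on, so the path is blocked at Ee.
Since the path Gg → Ee ← Ff is active, Gg and Ff are not d-separated given {Aa, Bb, Ee, Mm}.

No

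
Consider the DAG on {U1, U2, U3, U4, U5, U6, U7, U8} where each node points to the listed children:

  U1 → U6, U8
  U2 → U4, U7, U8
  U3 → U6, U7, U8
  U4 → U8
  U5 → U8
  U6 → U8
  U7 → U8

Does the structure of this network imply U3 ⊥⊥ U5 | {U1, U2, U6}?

Yes

6 paths connect U3 and U5; each must be blocked for d-separation to hold:
  1. U3 → U6 ← U1 → U8 ← U5 — U6:collider[open]; U1:fork[blocks]; U8:collider[blocks] ⇒ blocked
  2. U3 → U6 → U8 ← U5 — U6:chain[blocks]; U8:collider[blocks] ⇒ blocked
  3. U3 → U8 ← U5 — U8:collider[blocks] ⇒ blocked
  4. U3 → U7 ← U2 → U4 → U8 ← U5 — U7:collider[blocks]; U2:fork[blocks]; U4:chain[open]; U8:collider[blocks] ⇒ blocked
  5. U3 → U7 ← U2 → U8 ← U5 — U7:collider[blocks]; U2:fork[blocks]; U8:collider[blocks] ⇒ blocked
  6. U3 → U7 → U8 ← U5 — U7:chain[open]; U8:collider[blocks] ⇒ blocked
All paths are blocked; U3 ⊥ U5 | {U1, U2, U6} holds.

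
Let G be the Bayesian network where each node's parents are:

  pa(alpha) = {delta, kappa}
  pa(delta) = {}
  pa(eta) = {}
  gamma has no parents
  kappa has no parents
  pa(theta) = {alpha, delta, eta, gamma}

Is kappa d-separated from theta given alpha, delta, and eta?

Yes

We examine all 2 paths between kappa and theta:
  1. kappa → alpha ← delta → theta — alpha:collider[open]; delta:fork[blocks] ⇒ blocked
  2. kappa → alpha → theta — alpha:chain[blocks] ⇒ blocked
Since every path is blocked, d-separation holds.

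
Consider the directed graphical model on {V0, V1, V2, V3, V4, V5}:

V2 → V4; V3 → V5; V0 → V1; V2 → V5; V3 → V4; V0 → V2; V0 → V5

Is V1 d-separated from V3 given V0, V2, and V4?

There are 4 undirected paths between V1 and V3; checking each against the conditioning set {V0, V2, V4}:
Path 1: V1 ← V0 → V5 ← V2 → V4 ← V3
  V0 is a fork here and V0 is conditioned on, so the path is blocked at V0.
Path 2: V1 ← V0 → V5 ← V3
  V0 is a fork here and V0 is conditioned on, so the path is blocked at V0.
Path 3: V1 ← V0 → V2 → V4 ← V3
  V0 is a fork here and V0 is conditioned on, so the path is blocked at V0.
Path 4: V1 ← V0 → V2 → V5 ← V3
  V0 is a fork here and V0 is conditioned on, so the path is blocked at V0.
Since every path is blocked, d-separation holds.

Yes — V1 and V3 are d-separated given {V0, V2, V4}.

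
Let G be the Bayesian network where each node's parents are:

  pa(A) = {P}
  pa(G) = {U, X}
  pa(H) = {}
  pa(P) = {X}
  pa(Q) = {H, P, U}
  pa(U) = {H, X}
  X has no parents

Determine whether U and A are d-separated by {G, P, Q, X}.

Yes — U and A are d-separated given {G, P, Q, X}.

4 paths connect U and A; each must be blocked for d-separation to hold:
Path 1: U ← H → Q ← P → A
  P is a fork here and P is conditioned on, so the path is blocked at P.
Path 2: U → Q ← P → A
  P is a fork here and P is conditioned on, so the path is blocked at P.
Path 3: U ← X → P → A
  X is a fork here and X is conditioned on, so the path is blocked at X.
Path 4: U → G ← X → P → A
  X is a fork here and X is conditioned on, so the path is blocked at X.
Since every path is blocked, d-separation holds.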